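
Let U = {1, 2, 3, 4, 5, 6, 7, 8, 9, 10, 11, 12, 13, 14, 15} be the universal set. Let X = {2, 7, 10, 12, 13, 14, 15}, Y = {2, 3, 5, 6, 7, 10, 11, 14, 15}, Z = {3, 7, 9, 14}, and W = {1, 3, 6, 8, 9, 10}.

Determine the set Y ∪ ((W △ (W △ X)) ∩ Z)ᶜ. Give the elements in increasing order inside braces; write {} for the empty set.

{1, 2, 3, 4, 5, 6, 7, 8, 9, 10, 11, 12, 13, 14, 15}

W △ X = {1, 2, 3, 6, 7, 8, 9, 12, 13, 14, 15}
W △ (W △ X) = {2, 7, 10, 12, 13, 14, 15}
(W △ (W △ X)) ∩ Z = {7, 14}
((W △ (W △ X)) ∩ Z)ᶜ = {1, 2, 3, 4, 5, 6, 8, 9, 10, 11, 12, 13, 15}
Y ∪ ((W △ (W △ X)) ∩ Z)ᶜ = {1, 2, 3, 4, 5, 6, 7, 8, 9, 10, 11, 12, 13, 14, 15}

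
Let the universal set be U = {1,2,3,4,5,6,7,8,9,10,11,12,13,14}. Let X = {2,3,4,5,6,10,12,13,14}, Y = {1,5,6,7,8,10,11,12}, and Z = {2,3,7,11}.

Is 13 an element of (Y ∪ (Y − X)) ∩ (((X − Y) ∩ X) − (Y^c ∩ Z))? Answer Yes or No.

No

13 ∉ Y and 13 ∈ X, so 13 ∉ Y − X
13 ∉ Y and 13 ∉ (Y − X), so 13 ∉ Y ∪ (Y − X)
13 ∈ X and 13 ∉ Y, so 13 ∈ X − Y
13 ∈ (X − Y) and 13 ∈ X, so 13 ∈ (X − Y) ∩ X
13 ∉ Y, so 13 ∈ Y^c
13 ∈ Y^c and 13 ∉ Z, so 13 ∉ Y^c ∩ Z
13 ∈ ((X − Y) ∩ X) and 13 ∉ (Y^c ∩ Z), so 13 ∈ ((X − Y) ∩ X) − (Y^c ∩ Z)
13 ∉ (Y ∪ (Y − X)) and 13 ∈ (((X − Y) ∩ X) − (Y^c ∩ Z)), so 13 ∉ (Y ∪ (Y − X)) ∩ (((X − Y) ∩ X) − (Y^c ∩ Z))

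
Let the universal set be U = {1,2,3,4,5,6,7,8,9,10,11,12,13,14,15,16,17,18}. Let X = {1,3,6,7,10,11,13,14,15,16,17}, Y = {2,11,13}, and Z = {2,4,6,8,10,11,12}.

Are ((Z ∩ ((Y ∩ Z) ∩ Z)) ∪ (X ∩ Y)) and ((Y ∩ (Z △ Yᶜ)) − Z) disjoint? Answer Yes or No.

Yes

Y ∩ Z = {2,11}
(Y ∩ Z) ∩ Z = {2,11}
Z ∩ ((Y ∩ Z) ∩ Z) = {2,11}
X ∩ Y = {11,13}
(Z ∩ ((Y ∩ Z) ∩ Z)) ∪ (X ∩ Y) = {2,11,13}
Yᶜ = {1,3,4,5,6,7,8,9,10,12,14,15,16,17,18}
Z △ Yᶜ = {1,2,3,5,7,9,11,14,15,16,17,18}
Y ∩ (Z △ Yᶜ) = {2,11}
(Y ∩ (Z △ Yᶜ)) − Z = {}
{2,11,13} and {} share no elements.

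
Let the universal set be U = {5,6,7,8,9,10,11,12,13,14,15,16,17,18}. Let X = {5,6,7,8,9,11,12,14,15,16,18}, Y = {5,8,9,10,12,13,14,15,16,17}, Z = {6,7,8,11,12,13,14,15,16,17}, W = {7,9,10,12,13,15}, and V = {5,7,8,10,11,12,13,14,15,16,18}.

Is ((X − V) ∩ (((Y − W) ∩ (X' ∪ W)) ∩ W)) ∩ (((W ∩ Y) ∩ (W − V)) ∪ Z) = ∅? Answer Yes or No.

Yes

X − V = {6,9}
Y − W = {5,8,14,16,17}
X' = {10,13,17}
X' ∪ W = {7,9,10,12,13,15,17}
(Y − W) ∩ (X' ∪ W) = {17}
((Y − W) ∩ (X' ∪ W)) ∩ W = {}
(X − V) ∩ (((Y − W) ∩ (X' ∪ W)) ∩ W) = {}
W ∩ Y = {9,10,12,13,15}
W − V = {9}
(W ∩ Y) ∩ (W − V) = {9}
((W ∩ Y) ∩ (W − V)) ∪ Z = {6,7,8,9,11,12,13,14,15,16,17}
{} and {6,7,8,9,11,12,13,14,15,16,17} share no elements.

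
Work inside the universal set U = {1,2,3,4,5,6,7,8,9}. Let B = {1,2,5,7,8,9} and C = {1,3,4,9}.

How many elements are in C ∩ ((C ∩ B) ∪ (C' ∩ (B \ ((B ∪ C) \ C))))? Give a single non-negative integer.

C ∩ B = {1,9}
C' = {2,5,6,7,8}
B ∪ C = {1,2,3,4,5,7,8,9}
(B ∪ C) \ C = {2,5,7,8}
B \ ((B ∪ C) \ C) = {1,9}
C' ∩ (B \ ((B ∪ C) \ C)) = {}
(C ∩ B) ∪ (C' ∩ (B \ ((B ∪ C) \ C))) = {1,9}
C ∩ ((C ∩ B) ∪ (C' ∩ (B \ ((B ∪ C) \ C)))) = {1,9}
|C ∩ ((C ∩ B) ∪ (C' ∩ (B \ ((B ∪ C) \ C))))| = 2

2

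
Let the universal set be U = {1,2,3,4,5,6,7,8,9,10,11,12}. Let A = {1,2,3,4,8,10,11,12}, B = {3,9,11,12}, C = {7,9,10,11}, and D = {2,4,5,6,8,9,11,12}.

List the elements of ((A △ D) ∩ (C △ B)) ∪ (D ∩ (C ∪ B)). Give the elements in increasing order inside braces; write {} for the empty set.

A △ D = {1,3,5,6,9,10}
C △ B = {3,7,10,12}
(A △ D) ∩ (C △ B) = {3,10}
C ∪ B = {3,7,9,10,11,12}
D ∩ (C ∪ B) = {9,11,12}
((A △ D) ∩ (C △ B)) ∪ (D ∩ (C ∪ B)) = {3,9,10,11,12}

{3,9,10,11,12}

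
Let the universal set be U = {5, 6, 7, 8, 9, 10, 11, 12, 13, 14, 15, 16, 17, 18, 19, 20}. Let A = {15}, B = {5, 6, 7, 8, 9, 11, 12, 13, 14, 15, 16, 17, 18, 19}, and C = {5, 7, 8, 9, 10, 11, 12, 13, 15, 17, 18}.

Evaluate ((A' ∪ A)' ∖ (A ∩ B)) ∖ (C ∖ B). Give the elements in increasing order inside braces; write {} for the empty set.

{}

A' = {5, 6, 7, 8, 9, 10, 11, 12, 13, 14, 16, 17, 18, 19, 20}
A' ∪ A = {5, 6, 7, 8, 9, 10, 11, 12, 13, 14, 15, 16, 17, 18, 19, 20}
(A' ∪ A)' = {}
A ∩ B = {15}
(A' ∪ A)' ∖ (A ∩ B) = {}
C ∖ B = {10}
((A' ∪ A)' ∖ (A ∩ B)) ∖ (C ∖ B) = {}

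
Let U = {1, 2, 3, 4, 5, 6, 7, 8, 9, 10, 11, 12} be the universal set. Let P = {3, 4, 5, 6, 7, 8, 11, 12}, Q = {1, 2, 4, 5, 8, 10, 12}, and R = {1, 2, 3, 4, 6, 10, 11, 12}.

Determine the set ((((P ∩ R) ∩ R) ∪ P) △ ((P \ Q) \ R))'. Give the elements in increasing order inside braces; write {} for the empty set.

{1, 2, 7, 9, 10}

P ∩ R = {3, 4, 6, 11, 12}
(P ∩ R) ∩ R = {3, 4, 6, 11, 12}
((P ∩ R) ∩ R) ∪ P = {3, 4, 5, 6, 7, 8, 11, 12}
P \ Q = {3, 6, 7, 11}
(P \ Q) \ R = {7}
(((P ∩ R) ∩ R) ∪ P) △ ((P \ Q) \ R) = {3, 4, 5, 6, 8, 11, 12}
((((P ∩ R) ∩ R) ∪ P) △ ((P \ Q) \ R))' = {1, 2, 7, 9, 10}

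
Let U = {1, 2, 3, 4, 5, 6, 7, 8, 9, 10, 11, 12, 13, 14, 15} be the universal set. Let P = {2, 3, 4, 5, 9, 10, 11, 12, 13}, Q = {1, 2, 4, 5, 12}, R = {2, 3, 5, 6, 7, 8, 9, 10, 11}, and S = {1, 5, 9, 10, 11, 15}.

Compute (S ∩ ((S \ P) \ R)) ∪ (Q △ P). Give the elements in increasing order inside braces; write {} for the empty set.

S \ P = {1, 15}
(S \ P) \ R = {1, 15}
S ∩ ((S \ P) \ R) = {1, 15}
Q △ P = {1, 3, 9, 10, 11, 13}
(S ∩ ((S \ P) \ R)) ∪ (Q △ P) = {1, 3, 9, 10, 11, 13, 15}

{1, 3, 9, 10, 11, 13, 15}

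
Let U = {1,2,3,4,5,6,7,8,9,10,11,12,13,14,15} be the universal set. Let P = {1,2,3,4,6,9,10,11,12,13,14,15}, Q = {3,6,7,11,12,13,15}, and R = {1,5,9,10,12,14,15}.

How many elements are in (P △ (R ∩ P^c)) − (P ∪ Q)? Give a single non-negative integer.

1

P^c = {5,7,8}
R ∩ P^c = {5}
P △ (R ∩ P^c) = {1,2,3,4,5,6,9,10,11,12,13,14,15}
P ∪ Q = {1,2,3,4,6,7,9,10,11,12,13,14,15}
(P △ (R ∩ P^c)) − (P ∪ Q) = {5}
|(P △ (R ∩ P^c)) − (P ∪ Q)| = 1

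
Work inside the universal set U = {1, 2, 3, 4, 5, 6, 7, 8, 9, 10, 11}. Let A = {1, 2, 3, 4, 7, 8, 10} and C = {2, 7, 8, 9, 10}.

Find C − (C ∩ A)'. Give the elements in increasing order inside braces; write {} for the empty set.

{2, 7, 8, 10}

C ∩ A = {2, 7, 8, 10}
(C ∩ A)' = {1, 3, 4, 5, 6, 9, 11}
C − (C ∩ A)' = {2, 7, 8, 10}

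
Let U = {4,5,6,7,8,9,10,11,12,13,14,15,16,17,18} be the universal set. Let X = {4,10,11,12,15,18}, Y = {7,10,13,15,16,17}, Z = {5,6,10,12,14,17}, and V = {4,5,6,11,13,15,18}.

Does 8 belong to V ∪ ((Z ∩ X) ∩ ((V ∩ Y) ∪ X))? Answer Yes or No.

No

8 ∉ Z and 8 ∉ X, so 8 ∉ Z ∩ X
8 ∉ V and 8 ∉ Y, so 8 ∉ V ∩ Y
8 ∉ (V ∩ Y) and 8 ∉ X, so 8 ∉ (V ∩ Y) ∪ X
8 ∉ (Z ∩ X) and 8 ∉ ((V ∩ Y) ∪ X), so 8 ∉ (Z ∩ X) ∩ ((V ∩ Y) ∪ X)
8 ∉ V and 8 ∉ ((Z ∩ X) ∩ ((V ∩ Y) ∪ X)), so 8 ∉ V ∪ ((Z ∩ X) ∩ ((V ∩ Y) ∪ X))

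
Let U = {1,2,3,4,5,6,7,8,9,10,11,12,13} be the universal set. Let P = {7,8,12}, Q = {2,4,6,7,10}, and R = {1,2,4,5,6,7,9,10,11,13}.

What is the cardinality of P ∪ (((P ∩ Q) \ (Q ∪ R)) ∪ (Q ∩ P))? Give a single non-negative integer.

P ∩ Q = {7}
Q ∪ R = {1,2,4,5,6,7,9,10,11,13}
(P ∩ Q) \ (Q ∪ R) = {}
Q ∩ P = {7}
((P ∩ Q) \ (Q ∪ R)) ∪ (Q ∩ P) = {7}
P ∪ (((P ∩ Q) \ (Q ∪ R)) ∪ (Q ∩ P)) = {7,8,12}
|P ∪ (((P ∩ Q) \ (Q ∪ R)) ∪ (Q ∩ P))| = 3

3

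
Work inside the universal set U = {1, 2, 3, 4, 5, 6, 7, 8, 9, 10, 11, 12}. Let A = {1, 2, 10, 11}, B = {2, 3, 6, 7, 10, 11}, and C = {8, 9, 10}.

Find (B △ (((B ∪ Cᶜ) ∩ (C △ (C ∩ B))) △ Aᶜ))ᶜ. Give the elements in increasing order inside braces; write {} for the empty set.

{1, 3, 6, 7}

Cᶜ = {1, 2, 3, 4, 5, 6, 7, 11, 12}
B ∪ Cᶜ = {1, 2, 3, 4, 5, 6, 7, 10, 11, 12}
C ∩ B = {10}
C △ (C ∩ B) = {8, 9}
(B ∪ Cᶜ) ∩ (C △ (C ∩ B)) = {}
Aᶜ = {3, 4, 5, 6, 7, 8, 9, 12}
((B ∪ Cᶜ) ∩ (C △ (C ∩ B))) △ Aᶜ = {3, 4, 5, 6, 7, 8, 9, 12}
B △ (((B ∪ Cᶜ) ∩ (C △ (C ∩ B))) △ Aᶜ) = {2, 4, 5, 8, 9, 10, 11, 12}
(B △ (((B ∪ Cᶜ) ∩ (C △ (C ∩ B))) △ Aᶜ))ᶜ = {1, 3, 6, 7}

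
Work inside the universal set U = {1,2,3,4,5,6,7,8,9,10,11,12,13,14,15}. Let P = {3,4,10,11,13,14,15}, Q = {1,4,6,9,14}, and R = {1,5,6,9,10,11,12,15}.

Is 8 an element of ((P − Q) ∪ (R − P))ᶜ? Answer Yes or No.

Yes

8 ∉ P and 8 ∉ Q, so 8 ∉ P − Q
8 ∉ R and 8 ∉ P, so 8 ∉ R − P
8 ∉ (P − Q) and 8 ∉ (R − P), so 8 ∉ (P − Q) ∪ (R − P)
8 ∈ ((P − Q) ∪ (R − P))ᶜ since 8 ∉ ((P − Q) ∪ (R − P))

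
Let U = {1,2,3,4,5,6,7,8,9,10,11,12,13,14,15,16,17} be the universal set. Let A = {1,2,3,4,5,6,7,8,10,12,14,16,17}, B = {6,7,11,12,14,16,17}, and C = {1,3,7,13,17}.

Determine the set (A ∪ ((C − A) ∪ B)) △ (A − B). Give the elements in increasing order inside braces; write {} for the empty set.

{6,7,11,12,13,14,16,17}

C − A = {13}
(C − A) ∪ B = {6,7,11,12,13,14,16,17}
A ∪ ((C − A) ∪ B) = {1,2,3,4,5,6,7,8,10,11,12,13,14,16,17}
A − B = {1,2,3,4,5,8,10}
(A ∪ ((C − A) ∪ B)) △ (A − B) = {6,7,11,12,13,14,16,17}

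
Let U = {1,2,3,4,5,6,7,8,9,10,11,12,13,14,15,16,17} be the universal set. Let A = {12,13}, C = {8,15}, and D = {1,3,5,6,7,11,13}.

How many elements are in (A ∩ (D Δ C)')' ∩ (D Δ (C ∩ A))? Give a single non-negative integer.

D Δ C = {1,3,5,6,7,8,11,13,15}
(D Δ C)' = {2,4,9,10,12,14,16,17}
A ∩ (D Δ C)' = {12}
(A ∩ (D Δ C)')' = {1,2,3,4,5,6,7,8,9,10,11,13,14,15,16,17}
C ∩ A = {}
D Δ (C ∩ A) = {1,3,5,6,7,11,13}
(A ∩ (D Δ C)')' ∩ (D Δ (C ∩ A)) = {1,3,5,6,7,11,13}
|(A ∩ (D Δ C)')' ∩ (D Δ (C ∩ A))| = 7

7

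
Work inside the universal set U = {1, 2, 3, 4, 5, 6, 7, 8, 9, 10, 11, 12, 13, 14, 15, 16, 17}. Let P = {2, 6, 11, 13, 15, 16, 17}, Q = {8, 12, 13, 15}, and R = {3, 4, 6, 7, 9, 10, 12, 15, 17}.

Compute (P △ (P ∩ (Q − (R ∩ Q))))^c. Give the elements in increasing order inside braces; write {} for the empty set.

{1, 3, 4, 5, 7, 8, 9, 10, 12, 13, 14}

R ∩ Q = {12, 15}
Q − (R ∩ Q) = {8, 13}
P ∩ (Q − (R ∩ Q)) = {13}
P △ (P ∩ (Q − (R ∩ Q))) = {2, 6, 11, 15, 16, 17}
(P △ (P ∩ (Q − (R ∩ Q))))^c = {1, 3, 4, 5, 7, 8, 9, 10, 12, 13, 14}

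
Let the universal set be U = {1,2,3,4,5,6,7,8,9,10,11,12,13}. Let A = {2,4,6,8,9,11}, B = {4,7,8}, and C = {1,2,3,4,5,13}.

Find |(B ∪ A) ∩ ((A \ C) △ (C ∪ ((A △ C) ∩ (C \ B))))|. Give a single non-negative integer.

6

B ∪ A = {2,4,6,7,8,9,11}
A \ C = {6,8,9,11}
A △ C = {1,3,5,6,8,9,11,13}
C \ B = {1,2,3,5,13}
(A △ C) ∩ (C \ B) = {1,3,5,13}
C ∪ ((A △ C) ∩ (C \ B)) = {1,2,3,4,5,13}
(A \ C) △ (C ∪ ((A △ C) ∩ (C \ B))) = {1,2,3,4,5,6,8,9,11,13}
(B ∪ A) ∩ ((A \ C) △ (C ∪ ((A △ C) ∩ (C \ B)))) = {2,4,6,8,9,11}
|(B ∪ A) ∩ ((A \ C) △ (C ∪ ((A △ C) ∩ (C \ B))))| = 6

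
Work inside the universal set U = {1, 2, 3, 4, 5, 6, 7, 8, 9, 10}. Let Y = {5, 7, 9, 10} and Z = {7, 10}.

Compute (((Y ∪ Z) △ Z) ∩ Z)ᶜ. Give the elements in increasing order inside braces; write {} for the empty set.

{1, 2, 3, 4, 5, 6, 7, 8, 9, 10}

Y ∪ Z = {5, 7, 9, 10}
(Y ∪ Z) △ Z = {5, 9}
((Y ∪ Z) △ Z) ∩ Z = {}
(((Y ∪ Z) △ Z) ∩ Z)ᶜ = {1, 2, 3, 4, 5, 6, 7, 8, 9, 10}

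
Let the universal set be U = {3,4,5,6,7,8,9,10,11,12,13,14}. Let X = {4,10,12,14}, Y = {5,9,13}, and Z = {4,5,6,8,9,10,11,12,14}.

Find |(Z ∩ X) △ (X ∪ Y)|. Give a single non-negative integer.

Z ∩ X = {4,10,12,14}
X ∪ Y = {4,5,9,10,12,13,14}
(Z ∩ X) △ (X ∪ Y) = {5,9,13}
|(Z ∩ X) △ (X ∪ Y)| = 3

3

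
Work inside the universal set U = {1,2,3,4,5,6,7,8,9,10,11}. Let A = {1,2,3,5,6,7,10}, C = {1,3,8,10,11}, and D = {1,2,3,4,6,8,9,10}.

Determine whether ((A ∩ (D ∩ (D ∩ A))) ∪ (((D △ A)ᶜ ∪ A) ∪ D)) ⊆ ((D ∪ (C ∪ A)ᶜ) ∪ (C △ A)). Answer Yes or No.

Yes

D ∩ A = {1,2,3,6,10}
D ∩ (D ∩ A) = {1,2,3,6,10}
A ∩ (D ∩ (D ∩ A)) = {1,2,3,6,10}
D △ A = {4,5,7,8,9}
(D △ A)ᶜ = {1,2,3,6,10,11}
(D △ A)ᶜ ∪ A = {1,2,3,5,6,7,10,11}
((D △ A)ᶜ ∪ A) ∪ D = {1,2,3,4,5,6,7,8,9,10,11}
(A ∩ (D ∩ (D ∩ A))) ∪ (((D △ A)ᶜ ∪ A) ∪ D) = {1,2,3,4,5,6,7,8,9,10,11}
C ∪ A = {1,2,3,5,6,7,8,10,11}
(C ∪ A)ᶜ = {4,9}
D ∪ (C ∪ A)ᶜ = {1,2,3,4,6,8,9,10}
C △ A = {2,5,6,7,8,11}
(D ∪ (C ∪ A)ᶜ) ∪ (C △ A) = {1,2,3,4,5,6,7,8,9,10,11}
Every element of {1,2,3,4,5,6,7,8,9,10,11} is in {1,2,3,4,5,6,7,8,9,10,11}, so (A ∩ (D ∩ (D ∩ A))) ∪ (((D △ A)ᶜ ∪ A) ∪ D) ⊆ (D ∪ (C ∪ A)ᶜ) ∪ (C △ A).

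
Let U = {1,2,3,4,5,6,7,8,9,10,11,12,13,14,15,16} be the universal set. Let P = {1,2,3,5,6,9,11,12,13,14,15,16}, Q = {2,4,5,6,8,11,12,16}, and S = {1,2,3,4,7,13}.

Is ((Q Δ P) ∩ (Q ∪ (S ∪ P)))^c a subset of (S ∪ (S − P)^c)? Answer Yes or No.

Yes

Q Δ P = {1,3,4,8,9,13,14,15}
S ∪ P = {1,2,3,4,5,6,7,9,11,12,13,14,15,16}
Q ∪ (S ∪ P) = {1,2,3,4,5,6,7,8,9,11,12,13,14,15,16}
(Q Δ P) ∩ (Q ∪ (S ∪ P)) = {1,3,4,8,9,13,14,15}
((Q Δ P) ∩ (Q ∪ (S ∪ P)))^c = {2,5,6,7,10,11,12,16}
S − P = {4,7}
(S − P)^c = {1,2,3,5,6,8,9,10,11,12,13,14,15,16}
S ∪ (S − P)^c = {1,2,3,4,5,6,7,8,9,10,11,12,13,14,15,16}
Every element of {2,5,6,7,10,11,12,16} is in {1,2,3,4,5,6,7,8,9,10,11,12,13,14,15,16}, so ((Q Δ P) ∩ (Q ∪ (S ∪ P)))^c ⊆ S ∪ (S − P)^c.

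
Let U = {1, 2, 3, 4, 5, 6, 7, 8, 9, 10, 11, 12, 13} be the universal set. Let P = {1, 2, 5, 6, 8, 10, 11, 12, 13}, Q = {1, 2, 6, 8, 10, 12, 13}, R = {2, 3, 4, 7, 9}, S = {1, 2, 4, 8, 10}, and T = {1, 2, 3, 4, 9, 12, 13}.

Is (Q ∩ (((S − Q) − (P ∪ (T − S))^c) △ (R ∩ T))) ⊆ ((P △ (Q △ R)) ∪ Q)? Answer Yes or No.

Yes

S − Q = {4}
T − S = {3, 9, 12, 13}
P ∪ (T − S) = {1, 2, 3, 5, 6, 8, 9, 10, 11, 12, 13}
(P ∪ (T − S))^c = {4, 7}
(S − Q) − (P ∪ (T − S))^c = {}
R ∩ T = {2, 3, 4, 9}
((S − Q) − (P ∪ (T − S))^c) △ (R ∩ T) = {2, 3, 4, 9}
Q ∩ (((S − Q) − (P ∪ (T − S))^c) △ (R ∩ T)) = {2}
Q △ R = {1, 3, 4, 6, 7, 8, 9, 10, 12, 13}
P △ (Q △ R) = {2, 3, 4, 5, 7, 9, 11}
(P △ (Q △ R)) ∪ Q = {1, 2, 3, 4, 5, 6, 7, 8, 9, 10, 11, 12, 13}
Every element of {2} is in {1, 2, 3, 4, 5, 6, 7, 8, 9, 10, 11, 12, 13}, so Q ∩ (((S − Q) − (P ∪ (T − S))^c) △ (R ∩ T)) ⊆ (P △ (Q △ R)) ∪ Q.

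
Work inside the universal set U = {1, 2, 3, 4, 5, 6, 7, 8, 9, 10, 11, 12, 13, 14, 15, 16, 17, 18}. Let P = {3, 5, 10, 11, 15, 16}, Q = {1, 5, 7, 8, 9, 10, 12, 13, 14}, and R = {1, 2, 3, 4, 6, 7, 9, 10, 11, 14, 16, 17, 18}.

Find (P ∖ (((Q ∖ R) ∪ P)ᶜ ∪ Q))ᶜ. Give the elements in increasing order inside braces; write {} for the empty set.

{1, 2, 4, 5, 6, 7, 8, 9, 10, 12, 13, 14, 17, 18}

Q ∖ R = {5, 8, 12, 13}
(Q ∖ R) ∪ P = {3, 5, 8, 10, 11, 12, 13, 15, 16}
((Q ∖ R) ∪ P)ᶜ = {1, 2, 4, 6, 7, 9, 14, 17, 18}
((Q ∖ R) ∪ P)ᶜ ∪ Q = {1, 2, 4, 5, 6, 7, 8, 9, 10, 12, 13, 14, 17, 18}
P ∖ (((Q ∖ R) ∪ P)ᶜ ∪ Q) = {3, 11, 15, 16}
(P ∖ (((Q ∖ R) ∪ P)ᶜ ∪ Q))ᶜ = {1, 2, 4, 5, 6, 7, 8, 9, 10, 12, 13, 14, 17, 18}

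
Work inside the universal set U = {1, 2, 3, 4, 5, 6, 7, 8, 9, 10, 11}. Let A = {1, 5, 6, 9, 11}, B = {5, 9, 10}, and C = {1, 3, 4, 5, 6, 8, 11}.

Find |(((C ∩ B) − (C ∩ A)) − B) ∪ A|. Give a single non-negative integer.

C ∩ B = {5}
C ∩ A = {1, 5, 6, 11}
(C ∩ B) − (C ∩ A) = {}
((C ∩ B) − (C ∩ A)) − B = {}
(((C ∩ B) − (C ∩ A)) − B) ∪ A = {1, 5, 6, 9, 11}
|(((C ∩ B) − (C ∩ A)) − B) ∪ A| = 5

5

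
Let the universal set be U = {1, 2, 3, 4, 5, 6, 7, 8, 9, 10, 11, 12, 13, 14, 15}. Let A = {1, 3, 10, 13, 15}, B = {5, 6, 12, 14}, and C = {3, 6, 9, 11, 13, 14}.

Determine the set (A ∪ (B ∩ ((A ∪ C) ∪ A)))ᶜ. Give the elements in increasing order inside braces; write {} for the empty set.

A ∪ C = {1, 3, 6, 9, 10, 11, 13, 14, 15}
(A ∪ C) ∪ A = {1, 3, 6, 9, 10, 11, 13, 14, 15}
B ∩ ((A ∪ C) ∪ A) = {6, 14}
A ∪ (B ∩ ((A ∪ C) ∪ A)) = {1, 3, 6, 10, 13, 14, 15}
(A ∪ (B ∩ ((A ∪ C) ∪ A)))ᶜ = {2, 4, 5, 7, 8, 9, 11, 12}

{2, 4, 5, 7, 8, 9, 11, 12}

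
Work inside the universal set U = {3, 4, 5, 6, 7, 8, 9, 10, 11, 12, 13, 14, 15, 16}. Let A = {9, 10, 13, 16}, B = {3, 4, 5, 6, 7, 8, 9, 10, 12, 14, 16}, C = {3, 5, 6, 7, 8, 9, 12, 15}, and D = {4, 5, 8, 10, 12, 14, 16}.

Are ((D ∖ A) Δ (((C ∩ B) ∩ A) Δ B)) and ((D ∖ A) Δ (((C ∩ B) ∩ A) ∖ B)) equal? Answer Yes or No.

D ∖ A = {4, 5, 8, 12, 14}
C ∩ B = {3, 5, 6, 7, 8, 9, 12}
(C ∩ B) ∩ A = {9}
((C ∩ B) ∩ A) Δ B = {3, 4, 5, 6, 7, 8, 10, 12, 14, 16}
(D ∖ A) Δ (((C ∩ B) ∩ A) Δ B) = {3, 6, 7, 10, 16}
((C ∩ B) ∩ A) ∖ B = {}
(D ∖ A) Δ (((C ∩ B) ∩ A) ∖ B) = {4, 5, 8, 12, 14}
3 ∈ (D ∖ A) Δ (((C ∩ B) ∩ A) Δ B) but 3 ∉ (D ∖ A) Δ (((C ∩ B) ∩ A) ∖ B), so they differ.

No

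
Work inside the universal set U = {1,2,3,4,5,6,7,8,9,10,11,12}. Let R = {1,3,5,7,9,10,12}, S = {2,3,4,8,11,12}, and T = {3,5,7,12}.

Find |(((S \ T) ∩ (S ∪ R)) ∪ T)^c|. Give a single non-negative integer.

S \ T = {2,4,8,11}
S ∪ R = {1,2,3,4,5,7,8,9,10,11,12}
(S \ T) ∩ (S ∪ R) = {2,4,8,11}
((S \ T) ∩ (S ∪ R)) ∪ T = {2,3,4,5,7,8,11,12}
(((S \ T) ∩ (S ∪ R)) ∪ T)^c = {1,6,9,10}
|(((S \ T) ∩ (S ∪ R)) ∪ T)^c| = 4

4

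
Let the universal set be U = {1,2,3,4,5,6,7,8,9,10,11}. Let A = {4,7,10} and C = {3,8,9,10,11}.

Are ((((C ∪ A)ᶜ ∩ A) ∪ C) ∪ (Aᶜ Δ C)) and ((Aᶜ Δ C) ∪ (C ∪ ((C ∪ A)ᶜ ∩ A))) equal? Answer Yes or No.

Yes

C ∪ A = {3,4,7,8,9,10,11}
(C ∪ A)ᶜ = {1,2,5,6}
(C ∪ A)ᶜ ∩ A = {}
((C ∪ A)ᶜ ∩ A) ∪ C = {3,8,9,10,11}
Aᶜ = {1,2,3,5,6,8,9,11}
Aᶜ Δ C = {1,2,5,6,10}
(((C ∪ A)ᶜ ∩ A) ∪ C) ∪ (Aᶜ Δ C) = {1,2,3,5,6,8,9,10,11}
C ∪ ((C ∪ A)ᶜ ∩ A) = {3,8,9,10,11}
(Aᶜ Δ C) ∪ (C ∪ ((C ∪ A)ᶜ ∩ A)) = {1,2,3,5,6,8,9,10,11}
Both equal {1,2,3,5,6,8,9,10,11}, so (((C ∪ A)ᶜ ∩ A) ∪ C) ∪ (Aᶜ Δ C) = (Aᶜ Δ C) ∪ (C ∪ ((C ∪ A)ᶜ ∩ A)).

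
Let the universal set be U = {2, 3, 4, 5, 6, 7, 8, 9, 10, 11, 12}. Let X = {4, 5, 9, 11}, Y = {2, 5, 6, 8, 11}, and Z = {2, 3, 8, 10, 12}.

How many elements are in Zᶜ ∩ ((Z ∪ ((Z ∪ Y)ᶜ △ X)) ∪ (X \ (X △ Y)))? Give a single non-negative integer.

3

Zᶜ = {4, 5, 6, 7, 9, 11}
Z ∪ Y = {2, 3, 5, 6, 8, 10, 11, 12}
(Z ∪ Y)ᶜ = {4, 7, 9}
(Z ∪ Y)ᶜ △ X = {5, 7, 11}
Z ∪ ((Z ∪ Y)ᶜ △ X) = {2, 3, 5, 7, 8, 10, 11, 12}
X △ Y = {2, 4, 6, 8, 9}
X \ (X △ Y) = {5, 11}
(Z ∪ ((Z ∪ Y)ᶜ △ X)) ∪ (X \ (X △ Y)) = {2, 3, 5, 7, 8, 10, 11, 12}
Zᶜ ∩ ((Z ∪ ((Z ∪ Y)ᶜ △ X)) ∪ (X \ (X △ Y))) = {5, 7, 11}
|Zᶜ ∩ ((Z ∪ ((Z ∪ Y)ᶜ △ X)) ∪ (X \ (X △ Y)))| = 3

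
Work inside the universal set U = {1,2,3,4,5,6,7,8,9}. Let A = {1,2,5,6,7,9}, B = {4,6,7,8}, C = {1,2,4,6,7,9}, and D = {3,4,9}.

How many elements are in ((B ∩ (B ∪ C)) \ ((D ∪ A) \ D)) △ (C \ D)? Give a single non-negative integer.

B ∪ C = {1,2,4,6,7,8,9}
B ∩ (B ∪ C) = {4,6,7,8}
D ∪ A = {1,2,3,4,5,6,7,9}
(D ∪ A) \ D = {1,2,5,6,7}
(B ∩ (B ∪ C)) \ ((D ∪ A) \ D) = {4,8}
C \ D = {1,2,6,7}
((B ∩ (B ∪ C)) \ ((D ∪ A) \ D)) △ (C \ D) = {1,2,4,6,7,8}
|((B ∩ (B ∪ C)) \ ((D ∪ A) \ D)) △ (C \ D)| = 6

6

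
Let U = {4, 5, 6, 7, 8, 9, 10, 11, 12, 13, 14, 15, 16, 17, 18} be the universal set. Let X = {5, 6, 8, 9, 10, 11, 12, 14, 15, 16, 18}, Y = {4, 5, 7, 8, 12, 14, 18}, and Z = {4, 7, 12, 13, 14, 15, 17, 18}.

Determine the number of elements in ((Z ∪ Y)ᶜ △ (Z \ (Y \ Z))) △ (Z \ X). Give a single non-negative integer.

Z ∪ Y = {4, 5, 7, 8, 12, 13, 14, 15, 17, 18}
(Z ∪ Y)ᶜ = {6, 9, 10, 11, 16}
Y \ Z = {5, 8}
Z \ (Y \ Z) = {4, 7, 12, 13, 14, 15, 17, 18}
(Z ∪ Y)ᶜ △ (Z \ (Y \ Z)) = {4, 6, 7, 9, 10, 11, 12, 13, 14, 15, 16, 17, 18}
Z \ X = {4, 7, 13, 17}
((Z ∪ Y)ᶜ △ (Z \ (Y \ Z))) △ (Z \ X) = {6, 9, 10, 11, 12, 14, 15, 16, 18}
|((Z ∪ Y)ᶜ △ (Z \ (Y \ Z))) △ (Z \ X)| = 9

9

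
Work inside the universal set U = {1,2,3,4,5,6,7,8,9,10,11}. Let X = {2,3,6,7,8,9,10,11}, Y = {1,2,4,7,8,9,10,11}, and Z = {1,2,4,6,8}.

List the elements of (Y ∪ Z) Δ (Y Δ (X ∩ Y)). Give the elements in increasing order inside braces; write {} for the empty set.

Y ∪ Z = {1,2,4,6,7,8,9,10,11}
X ∩ Y = {2,7,8,9,10,11}
Y Δ (X ∩ Y) = {1,4}
(Y ∪ Z) Δ (Y Δ (X ∩ Y)) = {2,6,7,8,9,10,11}

{2,6,7,8,9,10,11}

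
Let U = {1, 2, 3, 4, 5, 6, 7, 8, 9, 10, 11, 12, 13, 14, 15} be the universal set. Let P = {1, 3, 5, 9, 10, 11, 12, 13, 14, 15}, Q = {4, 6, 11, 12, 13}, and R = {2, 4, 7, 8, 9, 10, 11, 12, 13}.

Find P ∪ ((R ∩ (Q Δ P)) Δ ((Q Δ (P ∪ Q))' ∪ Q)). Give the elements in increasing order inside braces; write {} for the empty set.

Q Δ P = {1, 3, 4, 5, 6, 9, 10, 14, 15}
R ∩ (Q Δ P) = {4, 9, 10}
P ∪ Q = {1, 3, 4, 5, 6, 9, 10, 11, 12, 13, 14, 15}
Q Δ (P ∪ Q) = {1, 3, 5, 9, 10, 14, 15}
(Q Δ (P ∪ Q))' = {2, 4, 6, 7, 8, 11, 12, 13}
(Q Δ (P ∪ Q))' ∪ Q = {2, 4, 6, 7, 8, 11, 12, 13}
(R ∩ (Q Δ P)) Δ ((Q Δ (P ∪ Q))' ∪ Q) = {2, 6, 7, 8, 9, 10, 11, 12, 13}
P ∪ ((R ∩ (Q Δ P)) Δ ((Q Δ (P ∪ Q))' ∪ Q)) = {1, 2, 3, 5, 6, 7, 8, 9, 10, 11, 12, 13, 14, 15}

{1, 2, 3, 5, 6, 7, 8, 9, 10, 11, 12, 13, 14, 15}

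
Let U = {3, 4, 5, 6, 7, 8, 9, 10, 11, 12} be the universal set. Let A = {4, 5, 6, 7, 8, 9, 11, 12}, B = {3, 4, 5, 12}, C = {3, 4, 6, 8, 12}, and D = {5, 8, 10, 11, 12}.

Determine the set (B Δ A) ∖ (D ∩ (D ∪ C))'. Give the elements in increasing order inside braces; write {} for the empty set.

B Δ A = {3, 6, 7, 8, 9, 11}
D ∪ C = {3, 4, 5, 6, 8, 10, 11, 12}
D ∩ (D ∪ C) = {5, 8, 10, 11, 12}
(D ∩ (D ∪ C))' = {3, 4, 6, 7, 9}
(B Δ A) ∖ (D ∩ (D ∪ C))' = {8, 11}

{8, 11}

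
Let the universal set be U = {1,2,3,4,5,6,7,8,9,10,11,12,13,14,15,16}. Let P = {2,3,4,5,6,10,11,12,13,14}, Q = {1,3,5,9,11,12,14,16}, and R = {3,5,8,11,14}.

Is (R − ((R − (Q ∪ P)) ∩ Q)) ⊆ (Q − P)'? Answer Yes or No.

Yes

Q ∪ P = {1,2,3,4,5,6,9,10,11,12,13,14,16}
R − (Q ∪ P) = {8}
(R − (Q ∪ P)) ∩ Q = {}
R − ((R − (Q ∪ P)) ∩ Q) = {3,5,8,11,14}
Q − P = {1,9,16}
(Q − P)' = {2,3,4,5,6,7,8,10,11,12,13,14,15}
Every element of {3,5,8,11,14} is in {2,3,4,5,6,7,8,10,11,12,13,14,15}, so R − ((R − (Q ∪ P)) ∩ Q) ⊆ (Q − P)'.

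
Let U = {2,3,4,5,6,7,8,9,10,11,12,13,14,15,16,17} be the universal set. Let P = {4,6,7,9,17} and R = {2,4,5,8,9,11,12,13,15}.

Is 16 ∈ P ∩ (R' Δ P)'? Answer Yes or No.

16 ∉ R, so 16 ∈ R'
16 ∈ R' and 16 ∉ P, so 16 ∈ R' Δ P
16 ∉ (R' Δ P)' since 16 ∈ (R' Δ P)
16 ∉ P and 16 ∉ (R' Δ P)', so 16 ∉ P ∩ (R' Δ P)'

No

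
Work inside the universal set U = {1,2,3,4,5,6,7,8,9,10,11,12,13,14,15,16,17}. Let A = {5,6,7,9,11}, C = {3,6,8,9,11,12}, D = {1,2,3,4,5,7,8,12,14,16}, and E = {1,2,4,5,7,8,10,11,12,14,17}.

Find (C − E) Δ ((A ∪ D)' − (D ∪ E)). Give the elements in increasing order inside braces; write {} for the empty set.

C − E = {3,6,9}
A ∪ D = {1,2,3,4,5,6,7,8,9,11,12,14,16}
(A ∪ D)' = {10,13,15,17}
D ∪ E = {1,2,3,4,5,7,8,10,11,12,14,16,17}
(A ∪ D)' − (D ∪ E) = {13,15}
(C − E) Δ ((A ∪ D)' − (D ∪ E)) = {3,6,9,13,15}

{3,6,9,13,15}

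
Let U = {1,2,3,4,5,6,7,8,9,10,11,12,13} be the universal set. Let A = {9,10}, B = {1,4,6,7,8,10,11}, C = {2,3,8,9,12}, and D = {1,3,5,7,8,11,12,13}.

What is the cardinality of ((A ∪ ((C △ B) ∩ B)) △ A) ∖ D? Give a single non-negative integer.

2

C △ B = {1,2,3,4,6,7,9,10,11,12}
(C △ B) ∩ B = {1,4,6,7,10,11}
A ∪ ((C △ B) ∩ B) = {1,4,6,7,9,10,11}
(A ∪ ((C △ B) ∩ B)) △ A = {1,4,6,7,11}
((A ∪ ((C △ B) ∩ B)) △ A) ∖ D = {4,6}
|((A ∪ ((C △ B) ∩ B)) △ A) ∖ D| = 2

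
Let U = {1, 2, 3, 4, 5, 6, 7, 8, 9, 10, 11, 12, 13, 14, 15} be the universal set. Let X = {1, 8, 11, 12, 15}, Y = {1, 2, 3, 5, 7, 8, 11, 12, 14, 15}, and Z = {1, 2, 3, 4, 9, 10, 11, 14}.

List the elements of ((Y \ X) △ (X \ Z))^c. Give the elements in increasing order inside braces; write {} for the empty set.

Y \ X = {2, 3, 5, 7, 14}
X \ Z = {8, 12, 15}
(Y \ X) △ (X \ Z) = {2, 3, 5, 7, 8, 12, 14, 15}
((Y \ X) △ (X \ Z))^c = {1, 4, 6, 9, 10, 11, 13}

{1, 4, 6, 9, 10, 11, 13}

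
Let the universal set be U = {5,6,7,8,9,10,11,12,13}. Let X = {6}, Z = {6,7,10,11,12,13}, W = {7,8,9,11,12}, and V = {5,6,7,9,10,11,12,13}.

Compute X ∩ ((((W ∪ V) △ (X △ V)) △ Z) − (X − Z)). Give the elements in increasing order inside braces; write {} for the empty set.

W ∪ V = {5,6,7,8,9,10,11,12,13}
X △ V = {5,7,9,10,11,12,13}
(W ∪ V) △ (X △ V) = {6,8}
((W ∪ V) △ (X △ V)) △ Z = {7,8,10,11,12,13}
X − Z = {}
(((W ∪ V) △ (X △ V)) △ Z) − (X − Z) = {7,8,10,11,12,13}
X ∩ ((((W ∪ V) △ (X △ V)) △ Z) − (X − Z)) = {}

{}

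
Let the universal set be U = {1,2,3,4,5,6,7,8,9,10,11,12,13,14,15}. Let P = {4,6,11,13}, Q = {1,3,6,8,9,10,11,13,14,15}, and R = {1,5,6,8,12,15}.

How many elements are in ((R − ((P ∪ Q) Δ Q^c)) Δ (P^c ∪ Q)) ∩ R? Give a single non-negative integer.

P ∪ Q = {1,3,4,6,8,9,10,11,13,14,15}
Q^c = {2,4,5,7,12}
(P ∪ Q) Δ Q^c = {1,2,3,5,6,7,8,9,10,11,12,13,14,15}
R − ((P ∪ Q) Δ Q^c) = {}
P^c = {1,2,3,5,7,8,9,10,12,14,15}
P^c ∪ Q = {1,2,3,5,6,7,8,9,10,11,12,13,14,15}
(R − ((P ∪ Q) Δ Q^c)) Δ (P^c ∪ Q) = {1,2,3,5,6,7,8,9,10,11,12,13,14,15}
((R − ((P ∪ Q) Δ Q^c)) Δ (P^c ∪ Q)) ∩ R = {1,5,6,8,12,15}
|((R − ((P ∪ Q) Δ Q^c)) Δ (P^c ∪ Q)) ∩ R| = 6

6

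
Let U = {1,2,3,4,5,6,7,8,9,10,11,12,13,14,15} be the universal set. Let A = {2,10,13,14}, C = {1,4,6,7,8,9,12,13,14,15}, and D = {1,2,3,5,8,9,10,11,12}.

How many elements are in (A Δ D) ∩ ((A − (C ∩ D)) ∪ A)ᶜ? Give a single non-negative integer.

A Δ D = {1,3,5,8,9,11,12,13,14}
C ∩ D = {1,8,9,12}
A − (C ∩ D) = {2,10,13,14}
(A − (C ∩ D)) ∪ A = {2,10,13,14}
((A − (C ∩ D)) ∪ A)ᶜ = {1,3,4,5,6,7,8,9,11,12,15}
(A Δ D) ∩ ((A − (C ∩ D)) ∪ A)ᶜ = {1,3,5,8,9,11,12}
|(A Δ D) ∩ ((A − (C ∩ D)) ∪ A)ᶜ| = 7

7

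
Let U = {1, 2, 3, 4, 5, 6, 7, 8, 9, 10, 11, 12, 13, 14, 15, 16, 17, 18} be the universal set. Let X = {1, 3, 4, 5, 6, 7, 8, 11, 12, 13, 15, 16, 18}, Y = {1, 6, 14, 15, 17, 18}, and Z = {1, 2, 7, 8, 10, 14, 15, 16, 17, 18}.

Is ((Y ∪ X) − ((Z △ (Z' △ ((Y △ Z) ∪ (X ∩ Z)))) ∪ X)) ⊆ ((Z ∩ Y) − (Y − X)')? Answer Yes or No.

Y ∪ X = {1, 3, 4, 5, 6, 7, 8, 11, 12, 13, 14, 15, 16, 17, 18}
Z' = {3, 4, 5, 6, 9, 11, 12, 13}
Y △ Z = {2, 6, 7, 8, 10, 16}
X ∩ Z = {1, 7, 8, 15, 16, 18}
(Y △ Z) ∪ (X ∩ Z) = {1, 2, 6, 7, 8, 10, 15, 16, 18}
Z' △ ((Y △ Z) ∪ (X ∩ Z)) = {1, 2, 3, 4, 5, 7, 8, 9, 10, 11, 12, 13, 15, 16, 18}
Z △ (Z' △ ((Y △ Z) ∪ (X ∩ Z))) = {3, 4, 5, 9, 11, 12, 13, 14, 17}
(Z △ (Z' △ ((Y △ Z) ∪ (X ∩ Z)))) ∪ X = {1, 3, 4, 5, 6, 7, 8, 9, 11, 12, 13, 14, 15, 16, 17, 18}
(Y ∪ X) − ((Z △ (Z' △ ((Y △ Z) ∪ (X ∩ Z)))) ∪ X) = {}
Z ∩ Y = {1, 14, 15, 17, 18}
Y − X = {14, 17}
(Y − X)' = {1, 2, 3, 4, 5, 6, 7, 8, 9, 10, 11, 12, 13, 15, 16, 18}
(Z ∩ Y) − (Y − X)' = {14, 17}
Every element of {} is in {14, 17}, so (Y ∪ X) − ((Z △ (Z' △ ((Y △ Z) ∪ (X ∩ Z)))) ∪ X) ⊆ (Z ∩ Y) − (Y − X)'.

Yes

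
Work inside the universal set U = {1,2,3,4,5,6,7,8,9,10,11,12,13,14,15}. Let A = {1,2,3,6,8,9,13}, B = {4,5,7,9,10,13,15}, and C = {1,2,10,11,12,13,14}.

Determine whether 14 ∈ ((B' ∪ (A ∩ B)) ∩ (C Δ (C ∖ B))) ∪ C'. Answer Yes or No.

14 ∉ B, so 14 ∈ B'
14 ∉ A and 14 ∉ B, so 14 ∉ A ∩ B
14 ∈ B' and 14 ∉ (A ∩ B), so 14 ∈ B' ∪ (A ∩ B)
14 ∈ C and 14 ∉ B, so 14 ∈ C ∖ B
14 ∈ C and 14 ∈ (C ∖ B), so 14 ∉ C Δ (C ∖ B)
14 ∈ (B' ∪ (A ∩ B)) and 14 ∉ (C Δ (C ∖ B)), so 14 ∉ (B' ∪ (A ∩ B)) ∩ (C Δ (C ∖ B))
14 ∈ C, so 14 ∉ C'
14 ∉ ((B' ∪ (A ∩ B)) ∩ (C Δ (C ∖ B))) and 14 ∉ C', so 14 ∉ ((B' ∪ (A ∩ B)) ∩ (C Δ (C ∖ B))) ∪ C'

No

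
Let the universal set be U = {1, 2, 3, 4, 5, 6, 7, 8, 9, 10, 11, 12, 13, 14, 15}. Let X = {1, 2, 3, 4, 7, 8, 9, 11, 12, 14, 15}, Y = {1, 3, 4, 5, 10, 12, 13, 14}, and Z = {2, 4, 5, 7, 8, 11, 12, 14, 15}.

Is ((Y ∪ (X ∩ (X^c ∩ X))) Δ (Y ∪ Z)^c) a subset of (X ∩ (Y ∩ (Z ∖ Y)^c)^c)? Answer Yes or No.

X^c = {5, 6, 10, 13}
X^c ∩ X = {}
X ∩ (X^c ∩ X) = {}
Y ∪ (X ∩ (X^c ∩ X)) = {1, 3, 4, 5, 10, 12, 13, 14}
Y ∪ Z = {1, 2, 3, 4, 5, 7, 8, 10, 11, 12, 13, 14, 15}
(Y ∪ Z)^c = {6, 9}
(Y ∪ (X ∩ (X^c ∩ X))) Δ (Y ∪ Z)^c = {1, 3, 4, 5, 6, 9, 10, 12, 13, 14}
Z ∖ Y = {2, 7, 8, 11, 15}
(Z ∖ Y)^c = {1, 3, 4, 5, 6, 9, 10, 12, 13, 14}
Y ∩ (Z ∖ Y)^c = {1, 3, 4, 5, 10, 12, 13, 14}
(Y ∩ (Z ∖ Y)^c)^c = {2, 6, 7, 8, 9, 11, 15}
X ∩ (Y ∩ (Z ∖ Y)^c)^c = {2, 7, 8, 9, 11, 15}
1 ∈ (Y ∪ (X ∩ (X^c ∩ X))) Δ (Y ∪ Z)^c but 1 ∉ X ∩ (Y ∩ (Z ∖ Y)^c)^c, so the inclusion fails.

No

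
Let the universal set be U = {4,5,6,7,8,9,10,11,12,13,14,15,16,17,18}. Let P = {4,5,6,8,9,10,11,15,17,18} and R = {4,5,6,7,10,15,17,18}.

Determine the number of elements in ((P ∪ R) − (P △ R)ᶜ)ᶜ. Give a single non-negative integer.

P ∪ R = {4,5,6,7,8,9,10,11,15,17,18}
P △ R = {7,8,9,11}
(P △ R)ᶜ = {4,5,6,10,12,13,14,15,16,17,18}
(P ∪ R) − (P △ R)ᶜ = {7,8,9,11}
((P ∪ R) − (P △ R)ᶜ)ᶜ = {4,5,6,10,12,13,14,15,16,17,18}
|((P ∪ R) − (P △ R)ᶜ)ᶜ| = 11

11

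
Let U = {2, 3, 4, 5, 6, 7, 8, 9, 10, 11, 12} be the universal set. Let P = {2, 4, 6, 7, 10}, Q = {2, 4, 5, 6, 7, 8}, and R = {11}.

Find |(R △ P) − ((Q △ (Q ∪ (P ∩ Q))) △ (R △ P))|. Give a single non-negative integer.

0

R △ P = {2, 4, 6, 7, 10, 11}
P ∩ Q = {2, 4, 6, 7}
Q ∪ (P ∩ Q) = {2, 4, 5, 6, 7, 8}
Q △ (Q ∪ (P ∩ Q)) = {}
(Q △ (Q ∪ (P ∩ Q))) △ (R △ P) = {2, 4, 6, 7, 10, 11}
(R △ P) − ((Q △ (Q ∪ (P ∩ Q))) △ (R △ P)) = {}
|(R △ P) − ((Q △ (Q ∪ (P ∩ Q))) △ (R △ P))| = 0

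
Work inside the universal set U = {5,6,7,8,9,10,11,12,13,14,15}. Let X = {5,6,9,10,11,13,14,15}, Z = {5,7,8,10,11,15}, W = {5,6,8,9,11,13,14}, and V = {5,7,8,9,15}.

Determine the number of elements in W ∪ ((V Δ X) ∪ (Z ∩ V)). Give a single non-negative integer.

V Δ X = {6,7,8,10,11,13,14}
Z ∩ V = {5,7,8,15}
(V Δ X) ∪ (Z ∩ V) = {5,6,7,8,10,11,13,14,15}
W ∪ ((V Δ X) ∪ (Z ∩ V)) = {5,6,7,8,9,10,11,13,14,15}
|W ∪ ((V Δ X) ∪ (Z ∩ V))| = 10

10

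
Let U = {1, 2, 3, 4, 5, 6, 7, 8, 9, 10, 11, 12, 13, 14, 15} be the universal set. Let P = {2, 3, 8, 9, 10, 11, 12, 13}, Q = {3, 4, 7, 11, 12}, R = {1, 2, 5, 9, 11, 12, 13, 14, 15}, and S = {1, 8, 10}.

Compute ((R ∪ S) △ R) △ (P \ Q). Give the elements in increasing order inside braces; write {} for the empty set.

{2, 9, 13}

R ∪ S = {1, 2, 5, 8, 9, 10, 11, 12, 13, 14, 15}
(R ∪ S) △ R = {8, 10}
P \ Q = {2, 8, 9, 10, 13}
((R ∪ S) △ R) △ (P \ Q) = {2, 9, 13}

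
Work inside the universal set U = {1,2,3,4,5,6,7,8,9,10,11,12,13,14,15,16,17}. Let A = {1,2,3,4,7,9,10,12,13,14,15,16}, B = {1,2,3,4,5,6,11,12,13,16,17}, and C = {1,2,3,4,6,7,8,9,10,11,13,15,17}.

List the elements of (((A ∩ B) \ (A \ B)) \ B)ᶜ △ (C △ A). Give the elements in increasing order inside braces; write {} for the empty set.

A ∩ B = {1,2,3,4,12,13,16}
A \ B = {7,9,10,14,15}
(A ∩ B) \ (A \ B) = {1,2,3,4,12,13,16}
((A ∩ B) \ (A \ B)) \ B = {}
(((A ∩ B) \ (A \ B)) \ B)ᶜ = {1,2,3,4,5,6,7,8,9,10,11,12,13,14,15,16,17}
C △ A = {6,8,11,12,14,16,17}
(((A ∩ B) \ (A \ B)) \ B)ᶜ △ (C △ A) = {1,2,3,4,5,7,9,10,13,15}

{1,2,3,4,5,7,9,10,13,15}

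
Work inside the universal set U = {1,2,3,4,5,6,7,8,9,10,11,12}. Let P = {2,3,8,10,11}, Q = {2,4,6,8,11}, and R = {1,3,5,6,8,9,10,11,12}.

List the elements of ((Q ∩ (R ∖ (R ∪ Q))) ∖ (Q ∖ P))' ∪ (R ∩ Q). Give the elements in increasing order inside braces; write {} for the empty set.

R ∪ Q = {1,2,3,4,5,6,8,9,10,11,12}
R ∖ (R ∪ Q) = {}
Q ∩ (R ∖ (R ∪ Q)) = {}
Q ∖ P = {4,6}
(Q ∩ (R ∖ (R ∪ Q))) ∖ (Q ∖ P) = {}
((Q ∩ (R ∖ (R ∪ Q))) ∖ (Q ∖ P))' = {1,2,3,4,5,6,7,8,9,10,11,12}
R ∩ Q = {6,8,11}
((Q ∩ (R ∖ (R ∪ Q))) ∖ (Q ∖ P))' ∪ (R ∩ Q) = {1,2,3,4,5,6,7,8,9,10,11,12}

{1,2,3,4,5,6,7,8,9,10,11,12}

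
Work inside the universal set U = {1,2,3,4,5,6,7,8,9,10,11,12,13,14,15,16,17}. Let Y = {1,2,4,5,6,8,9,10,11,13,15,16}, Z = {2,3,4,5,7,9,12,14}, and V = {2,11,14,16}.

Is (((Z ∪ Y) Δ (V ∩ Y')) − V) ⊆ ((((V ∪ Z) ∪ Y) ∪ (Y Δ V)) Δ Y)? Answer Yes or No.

No

Z ∪ Y = {1,2,3,4,5,6,7,8,9,10,11,12,13,14,15,16}
Y' = {3,7,12,14,17}
V ∩ Y' = {14}
(Z ∪ Y) Δ (V ∩ Y') = {1,2,3,4,5,6,7,8,9,10,11,12,13,15,16}
((Z ∪ Y) Δ (V ∩ Y')) − V = {1,3,4,5,6,7,8,9,10,12,13,15}
V ∪ Z = {2,3,4,5,7,9,11,12,14,16}
(V ∪ Z) ∪ Y = {1,2,3,4,5,6,7,8,9,10,11,12,13,14,15,16}
Y Δ V = {1,4,5,6,8,9,10,13,14,15}
((V ∪ Z) ∪ Y) ∪ (Y Δ V) = {1,2,3,4,5,6,7,8,9,10,11,12,13,14,15,16}
(((V ∪ Z) ∪ Y) ∪ (Y Δ V)) Δ Y = {3,7,12,14}
1 ∈ ((Z ∪ Y) Δ (V ∩ Y')) − V but 1 ∉ (((V ∪ Z) ∪ Y) ∪ (Y Δ V)) Δ Y, so the inclusion fails.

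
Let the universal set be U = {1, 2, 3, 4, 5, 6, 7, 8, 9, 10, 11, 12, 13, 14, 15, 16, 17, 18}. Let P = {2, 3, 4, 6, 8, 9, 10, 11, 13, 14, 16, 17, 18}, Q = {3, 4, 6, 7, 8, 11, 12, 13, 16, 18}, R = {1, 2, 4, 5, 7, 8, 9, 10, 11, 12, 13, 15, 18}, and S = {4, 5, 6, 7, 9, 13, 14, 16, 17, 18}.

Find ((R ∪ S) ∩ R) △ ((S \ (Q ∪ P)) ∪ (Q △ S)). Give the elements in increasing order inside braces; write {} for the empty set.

{1, 2, 3, 4, 7, 10, 13, 14, 15, 17, 18}

R ∪ S = {1, 2, 4, 5, 6, 7, 8, 9, 10, 11, 12, 13, 14, 15, 16, 17, 18}
(R ∪ S) ∩ R = {1, 2, 4, 5, 7, 8, 9, 10, 11, 12, 13, 15, 18}
Q ∪ P = {2, 3, 4, 6, 7, 8, 9, 10, 11, 12, 13, 14, 16, 17, 18}
S \ (Q ∪ P) = {5}
Q △ S = {3, 5, 8, 9, 11, 12, 14, 17}
(S \ (Q ∪ P)) ∪ (Q △ S) = {3, 5, 8, 9, 11, 12, 14, 17}
((R ∪ S) ∩ R) △ ((S \ (Q ∪ P)) ∪ (Q △ S)) = {1, 2, 3, 4, 7, 10, 13, 14, 15, 17, 18}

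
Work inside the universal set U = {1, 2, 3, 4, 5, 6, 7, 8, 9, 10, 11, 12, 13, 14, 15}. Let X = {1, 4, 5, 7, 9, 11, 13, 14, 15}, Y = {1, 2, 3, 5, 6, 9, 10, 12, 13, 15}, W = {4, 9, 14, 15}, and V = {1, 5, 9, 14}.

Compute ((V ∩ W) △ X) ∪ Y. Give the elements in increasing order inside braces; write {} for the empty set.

V ∩ W = {9, 14}
(V ∩ W) △ X = {1, 4, 5, 7, 11, 13, 15}
((V ∩ W) △ X) ∪ Y = {1, 2, 3, 4, 5, 6, 7, 9, 10, 11, 12, 13, 15}

{1, 2, 3, 4, 5, 6, 7, 9, 10, 11, 12, 13, 15}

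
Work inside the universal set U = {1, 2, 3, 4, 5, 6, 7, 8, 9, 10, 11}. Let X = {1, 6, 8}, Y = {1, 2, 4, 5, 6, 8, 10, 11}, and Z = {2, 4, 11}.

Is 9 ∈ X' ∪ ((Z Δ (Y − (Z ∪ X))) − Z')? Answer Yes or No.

Yes

9 ∉ X, so 9 ∈ X'
9 ∉ Z and 9 ∉ X, so 9 ∉ Z ∪ X
9 ∉ Y and 9 ∉ (Z ∪ X), so 9 ∉ Y − (Z ∪ X)
9 ∉ Z and 9 ∉ (Y − (Z ∪ X)), so 9 ∉ Z Δ (Y − (Z ∪ X))
9 ∉ Z, so 9 ∈ Z'
9 ∉ (Z Δ (Y − (Z ∪ X))) and 9 ∈ Z', so 9 ∉ (Z Δ (Y − (Z ∪ X))) − Z'
9 ∈ X' and 9 ∉ ((Z Δ (Y − (Z ∪ X))) − Z'), so 9 ∈ X' ∪ ((Z Δ (Y − (Z ∪ X))) − Z')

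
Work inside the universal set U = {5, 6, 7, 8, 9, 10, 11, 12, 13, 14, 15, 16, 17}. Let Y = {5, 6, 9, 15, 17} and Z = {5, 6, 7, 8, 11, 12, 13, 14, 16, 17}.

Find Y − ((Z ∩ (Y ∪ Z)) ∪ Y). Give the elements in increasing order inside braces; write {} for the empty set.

{}

Y ∪ Z = {5, 6, 7, 8, 9, 11, 12, 13, 14, 15, 16, 17}
Z ∩ (Y ∪ Z) = {5, 6, 7, 8, 11, 12, 13, 14, 16, 17}
(Z ∩ (Y ∪ Z)) ∪ Y = {5, 6, 7, 8, 9, 11, 12, 13, 14, 15, 16, 17}
Y − ((Z ∩ (Y ∪ Z)) ∪ Y) = {}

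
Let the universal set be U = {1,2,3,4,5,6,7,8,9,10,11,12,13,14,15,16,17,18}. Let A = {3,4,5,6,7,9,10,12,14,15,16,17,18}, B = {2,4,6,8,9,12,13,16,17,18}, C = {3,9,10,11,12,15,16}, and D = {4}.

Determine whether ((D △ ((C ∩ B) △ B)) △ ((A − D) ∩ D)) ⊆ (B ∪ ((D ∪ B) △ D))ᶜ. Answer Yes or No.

No

C ∩ B = {9,12,16}
(C ∩ B) △ B = {2,4,6,8,13,17,18}
D △ ((C ∩ B) △ B) = {2,6,8,13,17,18}
A − D = {3,5,6,7,9,10,12,14,15,16,17,18}
(A − D) ∩ D = {}
(D △ ((C ∩ B) △ B)) △ ((A − D) ∩ D) = {2,6,8,13,17,18}
D ∪ B = {2,4,6,8,9,12,13,16,17,18}
(D ∪ B) △ D = {2,6,8,9,12,13,16,17,18}
B ∪ ((D ∪ B) △ D) = {2,4,6,8,9,12,13,16,17,18}
(B ∪ ((D ∪ B) △ D))ᶜ = {1,3,5,7,10,11,14,15}
2 ∈ (D △ ((C ∩ B) △ B)) △ ((A − D) ∩ D) but 2 ∉ (B ∪ ((D ∪ B) △ D))ᶜ, so the inclusion fails.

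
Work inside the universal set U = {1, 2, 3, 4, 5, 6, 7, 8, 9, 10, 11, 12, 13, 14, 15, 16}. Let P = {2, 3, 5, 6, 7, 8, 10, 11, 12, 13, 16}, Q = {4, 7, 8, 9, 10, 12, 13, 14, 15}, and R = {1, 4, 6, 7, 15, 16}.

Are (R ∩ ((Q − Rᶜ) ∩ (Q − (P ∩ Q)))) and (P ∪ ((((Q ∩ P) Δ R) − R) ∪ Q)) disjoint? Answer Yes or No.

No

Rᶜ = {2, 3, 5, 8, 9, 10, 11, 12, 13, 14}
Q − Rᶜ = {4, 7, 15}
P ∩ Q = {7, 8, 10, 12, 13}
Q − (P ∩ Q) = {4, 9, 14, 15}
(Q − Rᶜ) ∩ (Q − (P ∩ Q)) = {4, 15}
R ∩ ((Q − Rᶜ) ∩ (Q − (P ∩ Q))) = {4, 15}
Q ∩ P = {7, 8, 10, 12, 13}
(Q ∩ P) Δ R = {1, 4, 6, 8, 10, 12, 13, 15, 16}
((Q ∩ P) Δ R) − R = {8, 10, 12, 13}
(((Q ∩ P) Δ R) − R) ∪ Q = {4, 7, 8, 9, 10, 12, 13, 14, 15}
P ∪ ((((Q ∩ P) Δ R) − R) ∪ Q) = {2, 3, 4, 5, 6, 7, 8, 9, 10, 11, 12, 13, 14, 15, 16}
4 lies in both, so they are not disjoint.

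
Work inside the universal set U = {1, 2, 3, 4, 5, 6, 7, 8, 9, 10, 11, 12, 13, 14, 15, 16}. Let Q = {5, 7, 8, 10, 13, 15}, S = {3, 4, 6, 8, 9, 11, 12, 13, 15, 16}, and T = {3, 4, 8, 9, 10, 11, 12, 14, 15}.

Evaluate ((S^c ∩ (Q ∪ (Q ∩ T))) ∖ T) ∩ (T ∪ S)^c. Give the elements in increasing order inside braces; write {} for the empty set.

S^c = {1, 2, 5, 7, 10, 14}
Q ∩ T = {8, 10, 15}
Q ∪ (Q ∩ T) = {5, 7, 8, 10, 13, 15}
S^c ∩ (Q ∪ (Q ∩ T)) = {5, 7, 10}
(S^c ∩ (Q ∪ (Q ∩ T))) ∖ T = {5, 7}
T ∪ S = {3, 4, 6, 8, 9, 10, 11, 12, 13, 14, 15, 16}
(T ∪ S)^c = {1, 2, 5, 7}
((S^c ∩ (Q ∪ (Q ∩ T))) ∖ T) ∩ (T ∪ S)^c = {5, 7}

{5, 7}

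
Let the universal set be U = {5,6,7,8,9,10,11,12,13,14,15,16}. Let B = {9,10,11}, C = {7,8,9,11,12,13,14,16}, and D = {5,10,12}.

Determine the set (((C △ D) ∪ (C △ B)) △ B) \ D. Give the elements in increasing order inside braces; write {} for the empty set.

{7,8,13,14,16}

C △ D = {5,7,8,9,10,11,13,14,16}
C △ B = {7,8,10,12,13,14,16}
(C △ D) ∪ (C △ B) = {5,7,8,9,10,11,12,13,14,16}
((C △ D) ∪ (C △ B)) △ B = {5,7,8,12,13,14,16}
(((C △ D) ∪ (C △ B)) △ B) \ D = {7,8,13,14,16}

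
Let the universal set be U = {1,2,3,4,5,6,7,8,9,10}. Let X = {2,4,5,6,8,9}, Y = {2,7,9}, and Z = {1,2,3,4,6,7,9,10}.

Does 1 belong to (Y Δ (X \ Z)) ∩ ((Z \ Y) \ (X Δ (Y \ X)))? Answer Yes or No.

No

1 ∉ X and 1 ∈ Z, so 1 ∉ X \ Z
1 ∉ Y and 1 ∉ (X \ Z), so 1 ∉ Y Δ (X \ Z)
1 ∈ Z and 1 ∉ Y, so 1 ∈ Z \ Y
1 ∉ Y and 1 ∉ X, so 1 ∉ Y \ X
1 ∉ X and 1 ∉ (Y \ X), so 1 ∉ X Δ (Y \ X)
1 ∈ (Z \ Y) and 1 ∉ (X Δ (Y \ X)), so 1 ∈ (Z \ Y) \ (X Δ (Y \ X))
1 ∉ (Y Δ (X \ Z)) and 1 ∈ ((Z \ Y) \ (X Δ (Y \ X))), so 1 ∉ (Y Δ (X \ Z)) ∩ ((Z \ Y) \ (X Δ (Y \ X)))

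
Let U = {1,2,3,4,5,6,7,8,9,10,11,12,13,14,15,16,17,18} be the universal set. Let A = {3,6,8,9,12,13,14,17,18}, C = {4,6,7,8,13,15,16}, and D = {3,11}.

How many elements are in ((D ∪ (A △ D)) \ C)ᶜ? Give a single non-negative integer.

A △ D = {6,8,9,11,12,13,14,17,18}
D ∪ (A △ D) = {3,6,8,9,11,12,13,14,17,18}
(D ∪ (A △ D)) \ C = {3,9,11,12,14,17,18}
((D ∪ (A △ D)) \ C)ᶜ = {1,2,4,5,6,7,8,10,13,15,16}
|((D ∪ (A △ D)) \ C)ᶜ| = 11

11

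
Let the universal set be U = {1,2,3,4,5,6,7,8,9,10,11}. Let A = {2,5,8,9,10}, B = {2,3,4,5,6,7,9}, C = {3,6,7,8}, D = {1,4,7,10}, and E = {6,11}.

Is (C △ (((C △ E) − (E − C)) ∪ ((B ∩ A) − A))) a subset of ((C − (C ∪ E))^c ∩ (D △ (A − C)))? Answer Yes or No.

No

C △ E = {3,7,8,11}
E − C = {11}
(C △ E) − (E − C) = {3,7,8}
B ∩ A = {2,5,9}
(B ∩ A) − A = {}
((C △ E) − (E − C)) ∪ ((B ∩ A) − A) = {3,7,8}
C △ (((C △ E) − (E − C)) ∪ ((B ∩ A) − A)) = {6}
C ∪ E = {3,6,7,8,11}
C − (C ∪ E) = {}
(C − (C ∪ E))^c = {1,2,3,4,5,6,7,8,9,10,11}
A − C = {2,5,9,10}
D △ (A − C) = {1,2,4,5,7,9}
(C − (C ∪ E))^c ∩ (D △ (A − C)) = {1,2,4,5,7,9}
6 ∈ C △ (((C △ E) − (E − C)) ∪ ((B ∩ A) − A)) but 6 ∉ (C − (C ∪ E))^c ∩ (D △ (A − C)), so the inclusion fails.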